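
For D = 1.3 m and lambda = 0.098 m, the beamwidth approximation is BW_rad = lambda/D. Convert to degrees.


BW_rad = 0.098 / 1.3 = 0.075385
BW_deg = 4.32 degrees

4.32 degrees


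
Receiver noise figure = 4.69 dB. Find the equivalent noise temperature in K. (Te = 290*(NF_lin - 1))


NF_lin = 10^(4.69/10) = 2.944422
Te = 290 * (2.944422 - 1) = 563.9 K

563.9 K


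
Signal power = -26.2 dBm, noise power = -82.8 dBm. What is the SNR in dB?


SNR = -26.2 - (-82.8) = 56.6 dB

56.6 dB


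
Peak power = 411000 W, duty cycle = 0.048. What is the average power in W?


P_avg = 411000 * 0.048 = 19728.0 W

19728.0 W


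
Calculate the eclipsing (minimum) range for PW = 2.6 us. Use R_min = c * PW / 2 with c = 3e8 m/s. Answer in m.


R_min = 3e8 * 2.6e-6 / 2 = 390.0 m

390.0 m


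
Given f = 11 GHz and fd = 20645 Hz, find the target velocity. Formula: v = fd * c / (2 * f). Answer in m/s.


v = 20645 * 3e8 / (2 * 11000000000.0) = 281.5 m/s

281.5 m/s


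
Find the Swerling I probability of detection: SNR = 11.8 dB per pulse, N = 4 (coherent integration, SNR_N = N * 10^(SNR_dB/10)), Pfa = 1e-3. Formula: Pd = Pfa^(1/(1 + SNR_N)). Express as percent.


SNR_lin = 10^(11.8/10) = 15.13561
SNR_N = 4 * 15.13561 = 60.54244
1/(1 + SNR_N) = 1/61.54244 = 0.0162489
Pd = (1e-3)^0.0162489 = 0.89383
Pd = 89.4%

89.4%


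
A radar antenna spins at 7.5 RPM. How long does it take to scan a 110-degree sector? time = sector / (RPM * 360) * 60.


t = 110 / (7.5 * 360) * 60 = 2.44 s

2.44 s


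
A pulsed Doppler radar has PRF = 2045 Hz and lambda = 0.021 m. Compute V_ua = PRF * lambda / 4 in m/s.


V_ua = 2045 * 0.021 / 4 = 10.7 m/s

10.7 m/s


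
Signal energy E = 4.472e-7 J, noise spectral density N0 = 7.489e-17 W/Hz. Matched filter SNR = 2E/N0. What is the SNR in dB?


SNR_lin = 2 * 4.472e-7 / 7.489e-17 = 1.194e10
SNR_dB = 10*log10(1.194e10) = 100.8 dB

100.8 dB


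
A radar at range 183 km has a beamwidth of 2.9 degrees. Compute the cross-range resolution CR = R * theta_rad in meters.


BW_rad = 0.050614548
CR = 183000 * 0.050614548 = 9262.5 m

9262.5 m


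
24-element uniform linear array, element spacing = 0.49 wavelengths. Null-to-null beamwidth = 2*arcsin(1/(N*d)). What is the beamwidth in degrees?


1/(N*d) = 1/(24*0.49) = 0.085034
BW = 2*arcsin(0.085034) = 9.8 degrees

9.8 degrees


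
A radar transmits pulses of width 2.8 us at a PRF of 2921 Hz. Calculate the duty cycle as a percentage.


DC = 2.8e-6 * 2921 * 100 = 0.82%

0.82%


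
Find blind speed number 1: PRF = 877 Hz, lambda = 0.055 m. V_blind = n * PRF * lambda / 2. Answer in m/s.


V_blind = 1 * 877 * 0.055 / 2 = 24.1 m/s

24.1 m/s


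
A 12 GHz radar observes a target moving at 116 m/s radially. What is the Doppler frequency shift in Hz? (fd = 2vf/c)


fd = 2 * 116 * 12000000000.0 / 3e8 = 9280.0 Hz

9280.0 Hz


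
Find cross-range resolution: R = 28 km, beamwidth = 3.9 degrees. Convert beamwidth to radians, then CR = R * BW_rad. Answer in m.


BW_rad = 0.068067841
CR = 28000 * 0.068067841 = 1905.9 m

1905.9 m


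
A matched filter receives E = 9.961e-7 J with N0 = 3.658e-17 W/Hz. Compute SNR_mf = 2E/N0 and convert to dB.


SNR_lin = 2 * 9.961e-7 / 3.658e-17 = 5.446e10
SNR_dB = 10*log10(5.446e10) = 107.4 dB

107.4 dB


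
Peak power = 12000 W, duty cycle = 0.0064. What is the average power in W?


P_avg = 12000 * 0.0064 = 76.8 W

76.8 W


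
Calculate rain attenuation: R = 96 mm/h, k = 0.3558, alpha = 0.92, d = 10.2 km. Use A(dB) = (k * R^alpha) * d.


gamma = 0.3558 * 96^0.92 = 23.708031 dB/km
A = 23.708031 * 10.2 = 241.82 dB

241.82 dB


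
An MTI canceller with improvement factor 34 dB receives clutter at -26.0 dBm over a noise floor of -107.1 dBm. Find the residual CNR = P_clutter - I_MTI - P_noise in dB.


CNR = -26.0 - 34 - (-107.1) = 47.1 dB

47.1 dB


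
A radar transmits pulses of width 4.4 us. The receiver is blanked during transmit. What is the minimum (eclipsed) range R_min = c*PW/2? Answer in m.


R_min = 3e8 * 4.4e-6 / 2 = 660.0 m

660.0 m


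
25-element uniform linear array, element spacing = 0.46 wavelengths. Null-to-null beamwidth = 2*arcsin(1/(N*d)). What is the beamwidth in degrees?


1/(N*d) = 1/(25*0.46) = 0.086957
BW = 2*arcsin(0.086957) = 10.0 degrees

10.0 degrees


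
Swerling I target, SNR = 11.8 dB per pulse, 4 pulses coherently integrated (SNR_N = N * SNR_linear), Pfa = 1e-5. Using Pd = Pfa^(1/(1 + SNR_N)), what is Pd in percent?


SNR_lin = 10^(11.8/10) = 15.13561
SNR_N = 4 * 15.13561 = 60.54244
1/(1 + SNR_N) = 1/61.54244 = 0.0162489
Pd = (1e-5)^0.0162489 = 0.82938
Pd = 82.9%

82.9%


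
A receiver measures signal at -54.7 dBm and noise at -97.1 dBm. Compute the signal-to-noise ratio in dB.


SNR = -54.7 - (-97.1) = 42.4 dB

42.4 dB


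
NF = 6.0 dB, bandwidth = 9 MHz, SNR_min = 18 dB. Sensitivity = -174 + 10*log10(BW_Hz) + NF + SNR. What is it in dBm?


10*log10(9000000.0) = 69.54
S = -174 + 69.54 + 6.0 + 18 = -80.5 dBm

-80.5 dBm


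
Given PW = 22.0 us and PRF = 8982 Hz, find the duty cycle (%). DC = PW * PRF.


DC = 22.0e-6 * 8982 * 100 = 19.76%

19.76%


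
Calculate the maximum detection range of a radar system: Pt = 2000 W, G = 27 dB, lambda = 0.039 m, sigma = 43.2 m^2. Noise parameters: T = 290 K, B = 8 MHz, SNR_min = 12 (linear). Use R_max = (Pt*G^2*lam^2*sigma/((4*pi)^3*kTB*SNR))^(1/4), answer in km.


G_lin = 10^(27/10) = 501.187234
R^4 = 2000 * 501.187234^2 * 0.039^2 * 43.2 / ((4*pi)^3 * 1.38e-23 * 290 * 8000000.0 * 12)
R^4 = 4.32977e16 m^4
R_max = (4.32977e16)^(1/4) = 14425.0 m = 14.4 km

14.4 km


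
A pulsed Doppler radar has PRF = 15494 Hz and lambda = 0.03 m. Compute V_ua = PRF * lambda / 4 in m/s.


V_ua = 15494 * 0.03 / 4 = 116.2 m/s

116.2 m/s


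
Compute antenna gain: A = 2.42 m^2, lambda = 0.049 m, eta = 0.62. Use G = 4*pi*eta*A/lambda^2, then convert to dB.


G_linear = 4*pi*0.62*2.42/0.049^2 = 7852.8
G_dB = 10*log10(7852.8) = 39.0 dB

39.0 dB


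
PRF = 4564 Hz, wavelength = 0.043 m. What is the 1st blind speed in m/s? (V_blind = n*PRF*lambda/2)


V_blind = 1 * 4564 * 0.043 / 2 = 98.1 m/s

98.1 m/s


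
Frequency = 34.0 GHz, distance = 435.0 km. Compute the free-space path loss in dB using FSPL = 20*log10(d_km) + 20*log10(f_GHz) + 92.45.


20*log10(435.0) = 52.77
20*log10(34.0) = 30.63
FSPL = 175.8 dB

175.8 dB


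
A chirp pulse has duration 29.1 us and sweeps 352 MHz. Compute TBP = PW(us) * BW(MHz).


TBP = 29.1 * 352 = 10243.2

10243.2


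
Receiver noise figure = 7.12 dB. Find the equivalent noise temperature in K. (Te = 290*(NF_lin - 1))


NF_lin = 10^(7.12/10) = 5.152286
Te = 290 * (5.152286 - 1) = 1204.2 K

1204.2 K


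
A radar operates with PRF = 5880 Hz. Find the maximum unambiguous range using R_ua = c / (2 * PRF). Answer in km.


R_ua = 3e8 / (2 * 5880) = 25510.2 m = 25.5 km

25.5 km


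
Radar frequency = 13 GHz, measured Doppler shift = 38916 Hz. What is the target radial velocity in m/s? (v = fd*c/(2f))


v = 38916 * 3e8 / (2 * 13000000000.0) = 449.0 m/s

449.0 m/s


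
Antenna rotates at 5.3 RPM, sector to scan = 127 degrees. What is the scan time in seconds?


t = 127 / (5.3 * 360) * 60 = 3.99 s

3.99 s


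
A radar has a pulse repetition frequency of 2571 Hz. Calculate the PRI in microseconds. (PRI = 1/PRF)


PRI = 1/2571 = 0.0003889537 s = 389.0 us

389.0 us


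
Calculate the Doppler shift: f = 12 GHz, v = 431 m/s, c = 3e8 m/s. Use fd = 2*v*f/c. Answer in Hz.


fd = 2 * 431 * 12000000000.0 / 3e8 = 34480.0 Hz

34480.0 Hz


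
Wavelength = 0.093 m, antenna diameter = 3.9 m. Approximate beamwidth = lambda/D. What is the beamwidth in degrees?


BW_rad = 0.093 / 3.9 = 0.023846
BW_deg = 1.37 degrees

1.37 degrees


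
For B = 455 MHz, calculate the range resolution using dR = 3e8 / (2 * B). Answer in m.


dR = 3e8 / (2 * 455000000.0) = 0.33 m

0.33 m


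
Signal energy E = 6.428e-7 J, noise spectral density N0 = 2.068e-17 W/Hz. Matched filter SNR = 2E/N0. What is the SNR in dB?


SNR_lin = 2 * 6.428e-7 / 2.068e-17 = 6.217e10
SNR_dB = 10*log10(6.217e10) = 107.9 dB

107.9 dB


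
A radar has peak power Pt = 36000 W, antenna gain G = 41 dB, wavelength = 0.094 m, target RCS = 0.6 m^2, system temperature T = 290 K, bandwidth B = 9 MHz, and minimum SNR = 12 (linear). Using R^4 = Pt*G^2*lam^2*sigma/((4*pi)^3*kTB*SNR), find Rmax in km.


G_lin = 10^(41/10) = 12589.254118
R^4 = 36000 * 12589.254118^2 * 0.094^2 * 0.6 / ((4*pi)^3 * 1.38e-23 * 290 * 9000000.0 * 12)
R^4 = 3.52679e19 m^4
R_max = (3.52679e19)^(1/4) = 77062.8 m = 77.1 km

77.1 km


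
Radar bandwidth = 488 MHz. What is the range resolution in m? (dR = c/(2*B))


dR = 3e8 / (2 * 488000000.0) = 0.31 m

0.31 m


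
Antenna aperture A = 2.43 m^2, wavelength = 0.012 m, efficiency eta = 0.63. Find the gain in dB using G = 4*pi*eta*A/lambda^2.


G_linear = 4*pi*0.63*2.43/0.012^2 = 133596.23
G_dB = 10*log10(133596.23) = 51.3 dB

51.3 dB


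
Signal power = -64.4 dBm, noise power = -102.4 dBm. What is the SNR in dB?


SNR = -64.4 - (-102.4) = 38.0 dB

38.0 dB


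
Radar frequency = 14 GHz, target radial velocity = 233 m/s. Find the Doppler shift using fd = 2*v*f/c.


fd = 2 * 233 * 14000000000.0 / 3e8 = 21746.7 Hz

21746.7 Hz


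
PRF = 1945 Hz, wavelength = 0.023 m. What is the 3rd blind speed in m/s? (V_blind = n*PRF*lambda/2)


V_blind = 3 * 1945 * 0.023 / 2 = 67.1 m/s

67.1 m/s


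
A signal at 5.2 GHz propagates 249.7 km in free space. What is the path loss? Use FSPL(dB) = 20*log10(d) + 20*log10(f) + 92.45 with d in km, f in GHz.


20*log10(249.7) = 47.95
20*log10(5.2) = 14.32
FSPL = 154.7 dB

154.7 dB


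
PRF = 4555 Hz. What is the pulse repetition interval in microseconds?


PRI = 1/4555 = 0.000219539 s = 219.5 us

219.5 us


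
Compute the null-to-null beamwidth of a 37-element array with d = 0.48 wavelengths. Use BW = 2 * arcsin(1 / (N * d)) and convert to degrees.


1/(N*d) = 1/(37*0.48) = 0.056306
BW = 2*arcsin(0.056306) = 6.5 degrees

6.5 degrees


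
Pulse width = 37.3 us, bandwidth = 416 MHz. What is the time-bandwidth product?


TBP = 37.3 * 416 = 15516.8

15516.8


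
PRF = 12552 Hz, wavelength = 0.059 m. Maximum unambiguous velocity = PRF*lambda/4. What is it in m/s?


V_ua = 12552 * 0.059 / 4 = 185.1 m/s

185.1 m/s


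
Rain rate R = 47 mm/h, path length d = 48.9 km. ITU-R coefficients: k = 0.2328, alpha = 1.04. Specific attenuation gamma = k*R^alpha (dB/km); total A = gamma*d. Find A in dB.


gamma = 0.2328 * 47^1.04 = 12.763352 dB/km
A = 12.763352 * 48.9 = 624.13 dB

624.13 dB


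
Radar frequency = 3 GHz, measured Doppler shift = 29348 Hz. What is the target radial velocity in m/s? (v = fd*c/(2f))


v = 29348 * 3e8 / (2 * 3000000000.0) = 1467.4 m/s

1467.4 m/s


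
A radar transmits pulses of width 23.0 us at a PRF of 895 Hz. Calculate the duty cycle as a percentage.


DC = 23.0e-6 * 895 * 100 = 2.06%

2.06%


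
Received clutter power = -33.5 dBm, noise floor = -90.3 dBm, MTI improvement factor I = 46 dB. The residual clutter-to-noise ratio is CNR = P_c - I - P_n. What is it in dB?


CNR = -33.5 - 46 - (-90.3) = 10.8 dB

10.8 dB


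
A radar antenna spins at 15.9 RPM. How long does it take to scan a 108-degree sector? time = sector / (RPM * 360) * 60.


t = 108 / (15.9 * 360) * 60 = 1.13 s

1.13 s


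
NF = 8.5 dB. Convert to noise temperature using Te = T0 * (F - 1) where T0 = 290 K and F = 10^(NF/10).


NF_lin = 10^(8.5/10) = 7.079458
Te = 290 * (7.079458 - 1) = 1763.0 K

1763.0 K


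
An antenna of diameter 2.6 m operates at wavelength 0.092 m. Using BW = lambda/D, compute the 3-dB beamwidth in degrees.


BW_rad = 0.092 / 2.6 = 0.035385
BW_deg = 2.03 degrees

2.03 degrees


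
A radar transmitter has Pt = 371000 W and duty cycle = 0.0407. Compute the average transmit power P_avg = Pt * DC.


P_avg = 371000 * 0.0407 = 15099.7 W

15099.7 W


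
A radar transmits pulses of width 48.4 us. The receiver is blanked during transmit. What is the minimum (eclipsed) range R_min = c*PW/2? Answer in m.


R_min = 3e8 * 48.4e-6 / 2 = 7260.0 m

7260.0 m


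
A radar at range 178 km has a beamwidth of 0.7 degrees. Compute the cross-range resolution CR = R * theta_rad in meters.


BW_rad = 0.012217305
CR = 178000 * 0.012217305 = 2174.7 m

2174.7 m


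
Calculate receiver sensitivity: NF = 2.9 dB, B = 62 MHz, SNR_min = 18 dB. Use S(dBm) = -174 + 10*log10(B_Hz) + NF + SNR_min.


10*log10(62000000.0) = 77.92
S = -174 + 77.92 + 2.9 + 18 = -75.2 dBm

-75.2 dBm


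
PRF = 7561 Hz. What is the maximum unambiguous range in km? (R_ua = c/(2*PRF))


R_ua = 3e8 / (2 * 7561) = 19838.6 m = 19.8 km

19.8 km


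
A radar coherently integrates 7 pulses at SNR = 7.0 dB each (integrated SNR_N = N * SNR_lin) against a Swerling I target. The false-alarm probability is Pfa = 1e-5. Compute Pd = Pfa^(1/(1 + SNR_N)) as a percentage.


SNR_lin = 10^(7.0/10) = 5.01187
SNR_N = 7 * 5.01187 = 35.08309
1/(1 + SNR_N) = 1/36.08309 = 0.0277138
Pd = (1e-5)^0.0277138 = 0.72683
Pd = 72.7%

72.7%


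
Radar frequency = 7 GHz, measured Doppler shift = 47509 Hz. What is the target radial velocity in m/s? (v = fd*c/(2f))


v = 47509 * 3e8 / (2 * 7000000000.0) = 1018.1 m/s

1018.1 m/s


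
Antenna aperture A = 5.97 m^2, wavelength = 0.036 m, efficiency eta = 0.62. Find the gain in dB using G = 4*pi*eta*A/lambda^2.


G_linear = 4*pi*0.62*5.97/0.036^2 = 35889.79
G_dB = 10*log10(35889.79) = 45.5 dB

45.5 dB


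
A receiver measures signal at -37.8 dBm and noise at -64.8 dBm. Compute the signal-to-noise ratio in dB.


SNR = -37.8 - (-64.8) = 27.0 dB

27.0 dB


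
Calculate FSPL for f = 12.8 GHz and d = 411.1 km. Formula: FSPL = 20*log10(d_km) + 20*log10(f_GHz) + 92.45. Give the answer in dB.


20*log10(411.1) = 52.28
20*log10(12.8) = 22.14
FSPL = 166.9 dB

166.9 dB


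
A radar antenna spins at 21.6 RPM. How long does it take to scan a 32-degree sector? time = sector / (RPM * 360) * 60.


t = 32 / (21.6 * 360) * 60 = 0.25 s

0.25 s


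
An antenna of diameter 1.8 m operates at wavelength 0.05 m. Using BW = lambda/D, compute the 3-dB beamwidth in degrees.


BW_rad = 0.05 / 1.8 = 0.027778
BW_deg = 1.59 degrees

1.59 degrees


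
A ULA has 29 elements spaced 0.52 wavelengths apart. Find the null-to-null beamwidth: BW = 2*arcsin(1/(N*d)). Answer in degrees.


1/(N*d) = 1/(29*0.52) = 0.066313
BW = 2*arcsin(0.066313) = 7.6 degrees

7.6 degrees


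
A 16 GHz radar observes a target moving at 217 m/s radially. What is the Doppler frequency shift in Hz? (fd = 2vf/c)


fd = 2 * 217 * 16000000000.0 / 3e8 = 23146.7 Hz

23146.7 Hz


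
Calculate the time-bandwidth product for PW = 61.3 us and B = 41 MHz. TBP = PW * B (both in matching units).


TBP = 61.3 * 41 = 2513.3

2513.3


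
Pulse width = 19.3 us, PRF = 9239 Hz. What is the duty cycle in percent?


DC = 19.3e-6 * 9239 * 100 = 17.83%

17.83%


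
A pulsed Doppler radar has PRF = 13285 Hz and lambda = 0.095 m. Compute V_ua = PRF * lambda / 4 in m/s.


V_ua = 13285 * 0.095 / 4 = 315.5 m/s

315.5 m/s


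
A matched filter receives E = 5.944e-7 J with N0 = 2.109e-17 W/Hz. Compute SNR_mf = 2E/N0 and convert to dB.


SNR_lin = 2 * 5.944e-7 / 2.109e-17 = 5.637e10
SNR_dB = 10*log10(5.637e10) = 107.5 dB

107.5 dB


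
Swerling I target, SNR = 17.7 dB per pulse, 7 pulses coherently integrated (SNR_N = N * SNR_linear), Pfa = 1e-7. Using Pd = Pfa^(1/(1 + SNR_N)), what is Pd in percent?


SNR_lin = 10^(17.7/10) = 58.88437
SNR_N = 7 * 58.88437 = 412.19059
1/(1 + SNR_N) = 1/413.19059 = 0.0024202
Pd = (1e-7)^0.0024202 = 0.96174
Pd = 96.2%

96.2%


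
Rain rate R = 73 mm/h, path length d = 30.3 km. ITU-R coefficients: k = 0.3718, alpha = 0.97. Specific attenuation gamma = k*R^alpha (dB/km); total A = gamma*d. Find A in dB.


gamma = 0.3718 * 73^0.97 = 23.863413 dB/km
A = 23.863413 * 30.3 = 723.06 dB

723.06 dB


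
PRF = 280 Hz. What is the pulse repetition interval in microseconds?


PRI = 1/280 = 0.0035714286 s = 3571.4 us

3571.4 us


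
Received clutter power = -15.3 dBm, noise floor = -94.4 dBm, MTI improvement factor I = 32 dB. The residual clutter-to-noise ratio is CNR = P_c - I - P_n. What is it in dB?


CNR = -15.3 - 32 - (-94.4) = 47.1 dB

47.1 dB


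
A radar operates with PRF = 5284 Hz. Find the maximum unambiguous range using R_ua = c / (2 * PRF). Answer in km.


R_ua = 3e8 / (2 * 5284) = 28387.6 m = 28.4 km

28.4 km


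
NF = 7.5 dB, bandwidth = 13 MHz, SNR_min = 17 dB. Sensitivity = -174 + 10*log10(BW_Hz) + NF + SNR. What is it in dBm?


10*log10(13000000.0) = 71.14
S = -174 + 71.14 + 7.5 + 17 = -78.4 dBm

-78.4 dBm


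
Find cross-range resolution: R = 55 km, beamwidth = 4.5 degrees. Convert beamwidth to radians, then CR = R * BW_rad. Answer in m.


BW_rad = 0.078539816
CR = 55000 * 0.078539816 = 4319.7 m

4319.7 m


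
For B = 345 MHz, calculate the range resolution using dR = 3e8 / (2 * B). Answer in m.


dR = 3e8 / (2 * 345000000.0) = 0.43 m

0.43 m


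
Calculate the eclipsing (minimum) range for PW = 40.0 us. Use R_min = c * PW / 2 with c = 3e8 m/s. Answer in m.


R_min = 3e8 * 40.0e-6 / 2 = 6000.0 m

6000.0 m


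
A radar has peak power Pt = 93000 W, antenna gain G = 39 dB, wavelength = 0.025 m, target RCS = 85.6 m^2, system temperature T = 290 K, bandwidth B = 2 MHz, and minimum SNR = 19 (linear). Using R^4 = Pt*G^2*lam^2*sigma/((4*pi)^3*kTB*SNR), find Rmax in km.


G_lin = 10^(39/10) = 7943.282347
R^4 = 93000 * 7943.282347^2 * 0.025^2 * 85.6 / ((4*pi)^3 * 1.38e-23 * 290 * 2000000.0 * 19)
R^4 = 1.04027e21 m^4
R_max = (1.04027e21)^(1/4) = 179591.8 m = 179.6 km

179.6 km


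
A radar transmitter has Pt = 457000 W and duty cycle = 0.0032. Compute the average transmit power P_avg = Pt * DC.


P_avg = 457000 * 0.0032 = 1462.4 W

1462.4 W


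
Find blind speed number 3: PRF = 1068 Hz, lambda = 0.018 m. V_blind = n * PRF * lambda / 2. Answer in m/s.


V_blind = 3 * 1068 * 0.018 / 2 = 28.8 m/s

28.8 m/s


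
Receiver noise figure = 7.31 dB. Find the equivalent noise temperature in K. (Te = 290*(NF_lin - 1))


NF_lin = 10^(7.31/10) = 5.382698
Te = 290 * (5.382698 - 1) = 1271.0 K

1271.0 K


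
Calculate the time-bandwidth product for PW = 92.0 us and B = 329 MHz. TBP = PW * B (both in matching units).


TBP = 92.0 * 329 = 30268.0

30268.0


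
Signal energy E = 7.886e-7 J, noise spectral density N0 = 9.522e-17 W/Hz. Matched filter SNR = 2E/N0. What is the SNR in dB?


SNR_lin = 2 * 7.886e-7 / 9.522e-17 = 1.656e10
SNR_dB = 10*log10(1.656e10) = 102.2 dB

102.2 dB


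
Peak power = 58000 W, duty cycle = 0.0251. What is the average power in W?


P_avg = 58000 * 0.0251 = 1455.8 W

1455.8 W


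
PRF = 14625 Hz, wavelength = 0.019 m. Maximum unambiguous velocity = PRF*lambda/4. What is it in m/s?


V_ua = 14625 * 0.019 / 4 = 69.5 m/s

69.5 m/s


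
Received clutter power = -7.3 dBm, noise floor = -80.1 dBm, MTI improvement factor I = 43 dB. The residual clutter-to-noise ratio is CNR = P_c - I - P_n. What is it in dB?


CNR = -7.3 - 43 - (-80.1) = 29.8 dB

29.8 dB


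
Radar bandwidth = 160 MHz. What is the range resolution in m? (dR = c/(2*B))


dR = 3e8 / (2 * 160000000.0) = 0.94 m

0.94 m


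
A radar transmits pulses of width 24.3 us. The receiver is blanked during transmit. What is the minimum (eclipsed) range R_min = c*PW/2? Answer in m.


R_min = 3e8 * 24.3e-6 / 2 = 3645.0 m

3645.0 m


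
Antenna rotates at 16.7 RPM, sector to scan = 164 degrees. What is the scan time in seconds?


t = 164 / (16.7 * 360) * 60 = 1.64 s

1.64 s


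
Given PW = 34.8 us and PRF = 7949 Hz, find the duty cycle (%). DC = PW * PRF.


DC = 34.8e-6 * 7949 * 100 = 27.66%

27.66%


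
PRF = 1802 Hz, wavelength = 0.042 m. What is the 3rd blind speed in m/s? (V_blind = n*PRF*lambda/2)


V_blind = 3 * 1802 * 0.042 / 2 = 113.5 m/s

113.5 m/s


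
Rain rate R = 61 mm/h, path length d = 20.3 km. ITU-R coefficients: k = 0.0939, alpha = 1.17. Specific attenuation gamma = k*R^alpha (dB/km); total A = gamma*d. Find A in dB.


gamma = 0.0939 * 61^1.17 = 11.5213 dB/km
A = 11.5213 * 20.3 = 233.88 dB

233.88 dB


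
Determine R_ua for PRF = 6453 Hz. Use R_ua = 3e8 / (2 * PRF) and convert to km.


R_ua = 3e8 / (2 * 6453) = 23245.0 m = 23.2 km

23.2 km


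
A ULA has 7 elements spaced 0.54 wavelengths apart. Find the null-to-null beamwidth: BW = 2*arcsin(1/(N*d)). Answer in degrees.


1/(N*d) = 1/(7*0.54) = 0.26455
BW = 2*arcsin(0.26455) = 30.7 degrees

30.7 degrees


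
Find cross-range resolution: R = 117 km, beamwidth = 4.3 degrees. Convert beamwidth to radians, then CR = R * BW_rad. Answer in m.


BW_rad = 0.075049158
CR = 117000 * 0.075049158 = 8780.8 m

8780.8 m


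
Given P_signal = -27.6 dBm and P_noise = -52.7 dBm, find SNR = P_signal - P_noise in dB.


SNR = -27.6 - (-52.7) = 25.1 dB

25.1 dB


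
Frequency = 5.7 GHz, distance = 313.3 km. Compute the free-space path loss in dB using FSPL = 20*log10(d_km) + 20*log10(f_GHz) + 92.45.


20*log10(313.3) = 49.92
20*log10(5.7) = 15.12
FSPL = 157.5 dB

157.5 dB


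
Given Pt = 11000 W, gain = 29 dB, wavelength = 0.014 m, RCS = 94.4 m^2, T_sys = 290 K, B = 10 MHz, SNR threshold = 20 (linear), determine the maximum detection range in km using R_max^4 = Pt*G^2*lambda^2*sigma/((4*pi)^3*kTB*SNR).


G_lin = 10^(29/10) = 794.328235
R^4 = 11000 * 794.328235^2 * 0.014^2 * 94.4 / ((4*pi)^3 * 1.38e-23 * 290 * 10000000.0 * 20)
R^4 = 8.08508e16 m^4
R_max = (8.08508e16)^(1/4) = 16862.5 m = 16.9 km

16.9 km


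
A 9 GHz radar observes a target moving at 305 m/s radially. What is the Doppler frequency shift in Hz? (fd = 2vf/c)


fd = 2 * 305 * 9000000000.0 / 3e8 = 18300.0 Hz

18300.0 Hz


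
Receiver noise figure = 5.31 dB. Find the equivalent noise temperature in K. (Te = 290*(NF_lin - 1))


NF_lin = 10^(5.31/10) = 3.396253
Te = 290 * (3.396253 - 1) = 694.9 K

694.9 K


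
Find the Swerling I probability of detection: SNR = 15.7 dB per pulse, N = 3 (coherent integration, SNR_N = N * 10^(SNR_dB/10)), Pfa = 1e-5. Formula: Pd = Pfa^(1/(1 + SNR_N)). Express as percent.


SNR_lin = 10^(15.7/10) = 37.15352
SNR_N = 3 * 37.15352 = 111.46056
1/(1 + SNR_N) = 1/112.46056 = 0.008892
Pd = (1e-5)^0.008892 = 0.90269
Pd = 90.3%

90.3%


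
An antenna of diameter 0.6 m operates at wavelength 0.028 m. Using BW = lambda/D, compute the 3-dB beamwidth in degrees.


BW_rad = 0.028 / 0.6 = 0.046667
BW_deg = 2.67 degrees

2.67 degrees


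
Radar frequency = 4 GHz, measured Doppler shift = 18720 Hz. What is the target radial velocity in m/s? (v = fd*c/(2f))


v = 18720 * 3e8 / (2 * 4000000000.0) = 702.0 m/s

702.0 m/s


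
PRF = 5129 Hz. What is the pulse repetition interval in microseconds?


PRI = 1/5129 = 0.0001949698 s = 195.0 us

195.0 us


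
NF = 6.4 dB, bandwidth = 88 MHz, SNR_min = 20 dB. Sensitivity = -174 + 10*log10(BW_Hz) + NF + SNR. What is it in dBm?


10*log10(88000000.0) = 79.44
S = -174 + 79.44 + 6.4 + 20 = -68.2 dBm

-68.2 dBm


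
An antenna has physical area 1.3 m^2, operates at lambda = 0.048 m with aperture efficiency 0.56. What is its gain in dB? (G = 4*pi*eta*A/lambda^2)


G_linear = 4*pi*0.56*1.3/0.048^2 = 3970.62
G_dB = 10*log10(3970.62) = 36.0 dB

36.0 dB


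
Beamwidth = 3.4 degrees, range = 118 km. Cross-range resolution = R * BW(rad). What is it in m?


BW_rad = 0.059341195
CR = 118000 * 0.059341195 = 7002.3 m

7002.3 m


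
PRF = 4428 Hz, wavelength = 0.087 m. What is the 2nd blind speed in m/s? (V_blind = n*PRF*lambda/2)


V_blind = 2 * 4428 * 0.087 / 2 = 385.2 m/s

385.2 m/s


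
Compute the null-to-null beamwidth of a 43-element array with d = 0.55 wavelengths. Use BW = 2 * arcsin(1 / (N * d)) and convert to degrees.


1/(N*d) = 1/(43*0.55) = 0.042283
BW = 2*arcsin(0.042283) = 4.8 degrees

4.8 degrees


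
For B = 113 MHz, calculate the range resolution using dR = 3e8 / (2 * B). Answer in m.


dR = 3e8 / (2 * 113000000.0) = 1.33 m

1.33 m


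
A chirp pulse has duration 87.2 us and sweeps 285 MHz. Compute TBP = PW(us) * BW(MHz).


TBP = 87.2 * 285 = 24852.0

24852.0


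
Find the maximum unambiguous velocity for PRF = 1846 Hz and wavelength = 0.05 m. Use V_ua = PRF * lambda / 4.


V_ua = 1846 * 0.05 / 4 = 23.1 m/s

23.1 m/s


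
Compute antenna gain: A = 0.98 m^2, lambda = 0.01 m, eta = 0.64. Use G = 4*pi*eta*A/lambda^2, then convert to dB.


G_linear = 4*pi*0.64*0.98/0.01^2 = 78816.28
G_dB = 10*log10(78816.28) = 49.0 dB

49.0 dB


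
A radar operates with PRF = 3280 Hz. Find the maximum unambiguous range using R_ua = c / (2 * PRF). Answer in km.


R_ua = 3e8 / (2 * 3280) = 45731.7 m = 45.7 km

45.7 km


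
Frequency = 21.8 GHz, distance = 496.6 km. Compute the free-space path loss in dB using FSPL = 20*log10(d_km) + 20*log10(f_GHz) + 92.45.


20*log10(496.6) = 53.92
20*log10(21.8) = 26.77
FSPL = 173.1 dB

173.1 dB


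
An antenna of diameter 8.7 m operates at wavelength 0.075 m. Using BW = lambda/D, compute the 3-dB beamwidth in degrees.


BW_rad = 0.075 / 8.7 = 0.008621
BW_deg = 0.49 degrees

0.49 degrees


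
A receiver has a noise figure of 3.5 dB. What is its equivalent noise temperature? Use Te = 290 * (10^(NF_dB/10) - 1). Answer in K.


NF_lin = 10^(3.5/10) = 2.238721
Te = 290 * (2.238721 - 1) = 359.2 K

359.2 K


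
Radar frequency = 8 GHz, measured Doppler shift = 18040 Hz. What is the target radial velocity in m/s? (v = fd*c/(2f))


v = 18040 * 3e8 / (2 * 8000000000.0) = 338.3 m/s

338.3 m/s


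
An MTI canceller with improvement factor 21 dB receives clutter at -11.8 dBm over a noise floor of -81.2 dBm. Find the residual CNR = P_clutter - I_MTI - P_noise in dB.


CNR = -11.8 - 21 - (-81.2) = 48.4 dB

48.4 dB


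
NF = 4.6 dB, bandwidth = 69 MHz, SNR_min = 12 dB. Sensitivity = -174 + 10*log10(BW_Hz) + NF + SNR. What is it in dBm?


10*log10(69000000.0) = 78.39
S = -174 + 78.39 + 4.6 + 12 = -79.0 dBm

-79.0 dBm


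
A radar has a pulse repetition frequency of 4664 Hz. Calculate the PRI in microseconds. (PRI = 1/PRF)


PRI = 1/4664 = 0.0002144082 s = 214.4 us

214.4 us


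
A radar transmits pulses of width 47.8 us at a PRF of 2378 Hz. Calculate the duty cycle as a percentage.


DC = 47.8e-6 * 2378 * 100 = 11.37%

11.37%


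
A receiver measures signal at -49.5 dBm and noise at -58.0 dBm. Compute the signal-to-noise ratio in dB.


SNR = -49.5 - (-58.0) = 8.5 dB

8.5 dB


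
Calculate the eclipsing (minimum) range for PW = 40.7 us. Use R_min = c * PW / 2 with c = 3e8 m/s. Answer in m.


R_min = 3e8 * 40.7e-6 / 2 = 6105.0 m

6105.0 m


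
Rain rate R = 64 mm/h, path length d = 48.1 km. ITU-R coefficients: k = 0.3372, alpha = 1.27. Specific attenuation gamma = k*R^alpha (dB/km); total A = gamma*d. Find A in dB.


gamma = 0.3372 * 64^1.27 = 66.333992 dB/km
A = 66.333992 * 48.1 = 3190.67 dB

3190.67 dB


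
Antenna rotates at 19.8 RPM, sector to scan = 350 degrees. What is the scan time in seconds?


t = 350 / (19.8 * 360) * 60 = 2.95 s

2.95 s


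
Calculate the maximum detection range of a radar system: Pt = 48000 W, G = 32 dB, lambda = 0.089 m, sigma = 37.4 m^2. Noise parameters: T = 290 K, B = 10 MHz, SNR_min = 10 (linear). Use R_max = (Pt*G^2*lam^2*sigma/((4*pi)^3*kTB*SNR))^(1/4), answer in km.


G_lin = 10^(32/10) = 1584.893192
R^4 = 48000 * 1584.893192^2 * 0.089^2 * 37.4 / ((4*pi)^3 * 1.38e-23 * 290 * 10000000.0 * 10)
R^4 = 4.49766e19 m^4
R_max = (4.49766e19)^(1/4) = 81893.0 m = 81.9 km

81.9 km


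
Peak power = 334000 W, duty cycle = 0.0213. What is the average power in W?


P_avg = 334000 * 0.0213 = 7114.2 W

7114.2 W


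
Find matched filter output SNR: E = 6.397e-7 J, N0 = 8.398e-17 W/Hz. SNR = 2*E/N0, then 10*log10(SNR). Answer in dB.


SNR_lin = 2 * 6.397e-7 / 8.398e-17 = 1.523e10
SNR_dB = 10*log10(1.523e10) = 101.8 dB

101.8 dB


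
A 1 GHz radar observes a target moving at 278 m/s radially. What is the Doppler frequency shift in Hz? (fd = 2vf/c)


fd = 2 * 278 * 1000000000.0 / 3e8 = 1853.3 Hz

1853.3 Hz


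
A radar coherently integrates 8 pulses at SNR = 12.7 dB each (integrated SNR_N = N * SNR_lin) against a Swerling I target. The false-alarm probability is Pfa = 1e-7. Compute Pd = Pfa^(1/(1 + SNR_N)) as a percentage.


SNR_lin = 10^(12.7/10) = 18.62087
SNR_N = 8 * 18.62087 = 148.96696
1/(1 + SNR_N) = 1/149.96696 = 0.0066681
Pd = (1e-7)^0.0066681 = 0.8981
Pd = 89.8%

89.8%


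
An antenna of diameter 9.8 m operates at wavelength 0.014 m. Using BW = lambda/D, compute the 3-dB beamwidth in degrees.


BW_rad = 0.014 / 9.8 = 0.001429
BW_deg = 0.08 degrees

0.08 degrees


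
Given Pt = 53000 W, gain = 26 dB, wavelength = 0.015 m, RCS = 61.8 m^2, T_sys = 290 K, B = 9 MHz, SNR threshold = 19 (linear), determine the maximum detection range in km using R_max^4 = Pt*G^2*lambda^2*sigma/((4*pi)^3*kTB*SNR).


G_lin = 10^(26/10) = 398.107171
R^4 = 53000 * 398.107171^2 * 0.015^2 * 61.8 / ((4*pi)^3 * 1.38e-23 * 290 * 9000000.0 * 19)
R^4 = 8.6009e16 m^4
R_max = (8.6009e16)^(1/4) = 17125.2 m = 17.1 km

17.1 km


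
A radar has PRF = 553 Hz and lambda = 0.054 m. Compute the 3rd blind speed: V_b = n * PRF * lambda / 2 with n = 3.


V_blind = 3 * 553 * 0.054 / 2 = 44.8 m/s

44.8 m/s


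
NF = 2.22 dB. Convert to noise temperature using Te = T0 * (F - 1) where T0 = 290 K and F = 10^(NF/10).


NF_lin = 10^(2.22/10) = 1.667247
Te = 290 * (1.667247 - 1) = 193.5 K

193.5 K


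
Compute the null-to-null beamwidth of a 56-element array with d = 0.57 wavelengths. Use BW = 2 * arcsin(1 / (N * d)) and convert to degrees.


1/(N*d) = 1/(56*0.57) = 0.031328
BW = 2*arcsin(0.031328) = 3.6 degrees

3.6 degrees


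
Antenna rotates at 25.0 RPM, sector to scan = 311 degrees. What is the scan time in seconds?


t = 311 / (25.0 * 360) * 60 = 2.07 s

2.07 s


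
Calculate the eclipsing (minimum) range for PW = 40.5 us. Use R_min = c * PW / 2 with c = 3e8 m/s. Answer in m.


R_min = 3e8 * 40.5e-6 / 2 = 6075.0 m

6075.0 m


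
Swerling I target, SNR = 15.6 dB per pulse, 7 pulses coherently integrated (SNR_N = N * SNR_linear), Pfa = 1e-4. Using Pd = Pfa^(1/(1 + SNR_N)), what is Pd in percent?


SNR_lin = 10^(15.6/10) = 36.30781
SNR_N = 7 * 36.30781 = 254.15467
1/(1 + SNR_N) = 1/255.15467 = 0.0039192
Pd = (1e-4)^0.0039192 = 0.96455
Pd = 96.5%

96.5%


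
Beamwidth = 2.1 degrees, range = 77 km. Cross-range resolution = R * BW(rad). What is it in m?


BW_rad = 0.036651914
CR = 77000 * 0.036651914 = 2822.2 m

2822.2 m


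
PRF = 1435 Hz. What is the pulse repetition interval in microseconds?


PRI = 1/1435 = 0.0006968641 s = 696.9 us

696.9 us


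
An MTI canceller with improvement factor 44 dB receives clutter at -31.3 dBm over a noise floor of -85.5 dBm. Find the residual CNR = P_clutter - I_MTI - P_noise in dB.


CNR = -31.3 - 44 - (-85.5) = 10.2 dB

10.2 dB


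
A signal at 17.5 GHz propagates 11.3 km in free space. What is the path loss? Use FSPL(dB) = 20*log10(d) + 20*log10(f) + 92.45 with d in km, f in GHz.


20*log10(11.3) = 21.06
20*log10(17.5) = 24.86
FSPL = 138.4 dB

138.4 dB


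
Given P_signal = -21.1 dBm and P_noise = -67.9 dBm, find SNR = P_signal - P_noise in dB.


SNR = -21.1 - (-67.9) = 46.8 dB

46.8 dB


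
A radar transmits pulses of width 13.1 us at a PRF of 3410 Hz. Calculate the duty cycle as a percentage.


DC = 13.1e-6 * 3410 * 100 = 4.47%

4.47%


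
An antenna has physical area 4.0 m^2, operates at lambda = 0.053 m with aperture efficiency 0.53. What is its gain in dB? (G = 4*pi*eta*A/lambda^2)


G_linear = 4*pi*0.53*4.0/0.053^2 = 9484.05
G_dB = 10*log10(9484.05) = 39.8 dB

39.8 dB


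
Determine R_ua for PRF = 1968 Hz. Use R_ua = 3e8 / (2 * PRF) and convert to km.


R_ua = 3e8 / (2 * 1968) = 76219.5 m = 76.2 km

76.2 km


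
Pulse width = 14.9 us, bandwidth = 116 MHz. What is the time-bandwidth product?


TBP = 14.9 * 116 = 1728.4

1728.4


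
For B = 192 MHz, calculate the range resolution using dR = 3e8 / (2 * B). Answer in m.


dR = 3e8 / (2 * 192000000.0) = 0.78 m

0.78 m


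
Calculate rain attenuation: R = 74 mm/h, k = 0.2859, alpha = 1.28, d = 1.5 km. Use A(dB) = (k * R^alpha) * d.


gamma = 0.2859 * 74^1.28 = 70.604236 dB/km
A = 70.604236 * 1.5 = 105.91 dB

105.91 dB


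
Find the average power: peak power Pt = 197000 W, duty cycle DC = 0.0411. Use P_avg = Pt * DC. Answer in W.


P_avg = 197000 * 0.0411 = 8096.7 W

8096.7 W


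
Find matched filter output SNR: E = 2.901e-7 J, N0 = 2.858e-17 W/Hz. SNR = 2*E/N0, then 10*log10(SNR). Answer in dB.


SNR_lin = 2 * 2.901e-7 / 2.858e-17 = 2.03e10
SNR_dB = 10*log10(2.03e10) = 103.1 dB

103.1 dB


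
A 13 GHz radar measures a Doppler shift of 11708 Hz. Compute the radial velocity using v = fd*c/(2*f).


v = 11708 * 3e8 / (2 * 13000000000.0) = 135.1 m/s

135.1 m/s


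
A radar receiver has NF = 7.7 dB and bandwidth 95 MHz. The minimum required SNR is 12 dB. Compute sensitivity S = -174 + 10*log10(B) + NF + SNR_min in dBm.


10*log10(95000000.0) = 79.78
S = -174 + 79.78 + 7.7 + 12 = -74.5 dBm

-74.5 dBm


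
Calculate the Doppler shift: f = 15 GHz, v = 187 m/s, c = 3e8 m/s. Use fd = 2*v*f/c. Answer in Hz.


fd = 2 * 187 * 15000000000.0 / 3e8 = 18700.0 Hz

18700.0 Hz


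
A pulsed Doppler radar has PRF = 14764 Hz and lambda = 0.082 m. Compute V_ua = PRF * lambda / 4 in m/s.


V_ua = 14764 * 0.082 / 4 = 302.7 m/s

302.7 m/s


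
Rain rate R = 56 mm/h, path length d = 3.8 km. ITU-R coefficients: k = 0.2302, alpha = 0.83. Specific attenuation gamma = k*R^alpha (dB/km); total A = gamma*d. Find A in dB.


gamma = 0.2302 * 56^0.83 = 6.502815 dB/km
A = 6.502815 * 3.8 = 24.71 dB

24.71 dB


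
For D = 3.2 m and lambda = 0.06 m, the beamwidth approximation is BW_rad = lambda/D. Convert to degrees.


BW_rad = 0.06 / 3.2 = 0.01875
BW_deg = 1.07 degrees

1.07 degrees


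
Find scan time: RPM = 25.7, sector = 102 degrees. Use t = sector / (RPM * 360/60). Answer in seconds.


t = 102 / (25.7 * 360) * 60 = 0.66 s

0.66 s


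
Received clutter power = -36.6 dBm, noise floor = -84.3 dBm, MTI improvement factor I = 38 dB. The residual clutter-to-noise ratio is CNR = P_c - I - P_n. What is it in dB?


CNR = -36.6 - 38 - (-84.3) = 9.7 dB

9.7 dB


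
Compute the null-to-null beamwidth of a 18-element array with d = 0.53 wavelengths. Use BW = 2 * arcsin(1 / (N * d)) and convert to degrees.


1/(N*d) = 1/(18*0.53) = 0.104822
BW = 2*arcsin(0.104822) = 12.0 degrees

12.0 degrees


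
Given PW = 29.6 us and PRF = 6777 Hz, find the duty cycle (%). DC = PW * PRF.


DC = 29.6e-6 * 6777 * 100 = 20.06%

20.06%


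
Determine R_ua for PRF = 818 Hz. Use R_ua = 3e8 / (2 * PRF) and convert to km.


R_ua = 3e8 / (2 * 818) = 183374.1 m = 183.4 km

183.4 km


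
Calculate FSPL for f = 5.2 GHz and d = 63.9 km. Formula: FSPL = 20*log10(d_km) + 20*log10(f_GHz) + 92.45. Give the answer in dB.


20*log10(63.9) = 36.11
20*log10(5.2) = 14.32
FSPL = 142.9 dB

142.9 dB


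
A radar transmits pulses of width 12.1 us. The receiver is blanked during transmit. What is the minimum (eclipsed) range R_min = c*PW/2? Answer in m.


R_min = 3e8 * 12.1e-6 / 2 = 1815.0 m

1815.0 m


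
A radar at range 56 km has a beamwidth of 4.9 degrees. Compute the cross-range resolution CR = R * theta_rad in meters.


BW_rad = 0.085521133
CR = 56000 * 0.085521133 = 4789.2 m

4789.2 m


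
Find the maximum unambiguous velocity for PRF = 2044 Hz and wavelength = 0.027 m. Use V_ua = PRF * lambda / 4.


V_ua = 2044 * 0.027 / 4 = 13.8 m/s

13.8 m/s


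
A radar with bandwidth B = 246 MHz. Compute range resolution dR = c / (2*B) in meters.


dR = 3e8 / (2 * 246000000.0) = 0.61 m

0.61 m


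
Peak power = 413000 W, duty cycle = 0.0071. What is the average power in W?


P_avg = 413000 * 0.0071 = 2932.3 W

2932.3 W


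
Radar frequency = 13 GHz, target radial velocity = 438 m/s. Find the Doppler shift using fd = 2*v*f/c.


fd = 2 * 438 * 13000000000.0 / 3e8 = 37960.0 Hz

37960.0 Hz


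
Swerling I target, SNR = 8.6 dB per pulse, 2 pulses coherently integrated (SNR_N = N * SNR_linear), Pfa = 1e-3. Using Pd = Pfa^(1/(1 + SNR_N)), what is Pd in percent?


SNR_lin = 10^(8.6/10) = 7.24436
SNR_N = 2 * 7.24436 = 14.48872
1/(1 + SNR_N) = 1/15.48872 = 0.0645631
Pd = (1e-3)^0.0645631 = 0.64019
Pd = 64.0%

64.0%


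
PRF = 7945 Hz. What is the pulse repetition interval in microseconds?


PRI = 1/7945 = 0.0001258653 s = 125.9 us

125.9 us


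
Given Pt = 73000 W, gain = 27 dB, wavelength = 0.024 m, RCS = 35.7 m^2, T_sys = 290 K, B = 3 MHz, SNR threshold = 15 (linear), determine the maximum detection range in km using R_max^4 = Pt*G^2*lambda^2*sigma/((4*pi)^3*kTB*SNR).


G_lin = 10^(27/10) = 501.187234
R^4 = 73000 * 501.187234^2 * 0.024^2 * 35.7 / ((4*pi)^3 * 1.38e-23 * 290 * 3000000.0 * 15)
R^4 = 1.0551e18 m^4
R_max = (1.0551e18)^(1/4) = 32049.7 m = 32.0 km

32.0 km


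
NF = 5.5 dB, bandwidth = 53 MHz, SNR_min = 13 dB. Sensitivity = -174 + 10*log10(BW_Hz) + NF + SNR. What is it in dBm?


10*log10(53000000.0) = 77.24
S = -174 + 77.24 + 5.5 + 13 = -78.3 dBm

-78.3 dBm


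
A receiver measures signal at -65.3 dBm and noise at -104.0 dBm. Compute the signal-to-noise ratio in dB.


SNR = -65.3 - (-104.0) = 38.7 dB

38.7 dB


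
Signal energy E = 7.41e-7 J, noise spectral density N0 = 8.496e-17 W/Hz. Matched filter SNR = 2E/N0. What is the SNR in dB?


SNR_lin = 2 * 7.41e-7 / 8.496e-17 = 1.744e10
SNR_dB = 10*log10(1.744e10) = 102.4 dB

102.4 dB


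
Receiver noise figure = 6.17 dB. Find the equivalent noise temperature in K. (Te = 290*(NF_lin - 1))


NF_lin = 10^(6.17/10) = 4.139997
Te = 290 * (4.139997 - 1) = 910.6 K

910.6 K


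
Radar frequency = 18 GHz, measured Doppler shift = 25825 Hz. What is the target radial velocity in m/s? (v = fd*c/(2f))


v = 25825 * 3e8 / (2 * 18000000000.0) = 215.2 m/s

215.2 m/s


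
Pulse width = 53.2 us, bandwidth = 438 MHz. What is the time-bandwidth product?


TBP = 53.2 * 438 = 23301.6

23301.6


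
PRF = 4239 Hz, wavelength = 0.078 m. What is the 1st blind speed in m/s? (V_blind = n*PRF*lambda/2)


V_blind = 1 * 4239 * 0.078 / 2 = 165.3 m/s

165.3 m/s


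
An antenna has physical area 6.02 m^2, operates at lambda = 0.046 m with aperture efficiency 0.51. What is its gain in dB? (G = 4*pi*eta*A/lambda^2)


G_linear = 4*pi*0.51*6.02/0.046^2 = 18233.11
G_dB = 10*log10(18233.11) = 42.6 dB

42.6 dB


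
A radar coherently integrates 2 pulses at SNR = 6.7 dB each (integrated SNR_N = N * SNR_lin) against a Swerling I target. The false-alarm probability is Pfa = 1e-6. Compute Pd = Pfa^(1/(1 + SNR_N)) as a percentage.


SNR_lin = 10^(6.7/10) = 4.67735
SNR_N = 2 * 4.67735 = 9.3547
1/(1 + SNR_N) = 1/10.3547 = 0.0965745
Pd = (1e-6)^0.0965745 = 0.26336
Pd = 26.3%

26.3%


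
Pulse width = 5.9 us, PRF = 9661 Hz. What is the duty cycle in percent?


DC = 5.9e-6 * 9661 * 100 = 5.7%

5.7%


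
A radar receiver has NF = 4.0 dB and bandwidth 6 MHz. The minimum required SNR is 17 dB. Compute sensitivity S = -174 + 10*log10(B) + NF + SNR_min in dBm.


10*log10(6000000.0) = 67.78
S = -174 + 67.78 + 4.0 + 17 = -85.2 dBm

-85.2 dBm


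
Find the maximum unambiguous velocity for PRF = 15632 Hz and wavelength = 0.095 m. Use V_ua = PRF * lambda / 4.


V_ua = 15632 * 0.095 / 4 = 371.3 m/s

371.3 m/s
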